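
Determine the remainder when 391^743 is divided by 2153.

233

743 in binary is 1011100111, i.e. 743 = 512 + 128 + 64 + 32 + 4 + 2 + 1.
391^1 ≡ 391 (mod 2153)
391^2 ≡ 391^2 = 152881 ≡ 18 (mod 2153)
391^4 ≡ 18^2 = 324 (mod 2153)
391^8 ≡ 324^2 = 104976 ≡ 1632 (mod 2153)
391^16 ≡ 1632^2 = 2663424 ≡ 163 (mod 2153)
391^32 ≡ 163^2 = 26569 ≡ 733 (mod 2153)
391^64 ≡ 733^2 = 537289 ≡ 1192 (mod 2153)
391^128 ≡ 1192^2 = 1420864 ≡ 2037 (mod 2153)
391^256 ≡ 2037^2 = 4149369 ≡ 538 (mod 2153)
391^512 ≡ 538^2 = 289444 ≡ 942 (mod 2153)
391^743 = 391^512 * 391^128 * 391^64 * 391^32 * 391^4 * 391^2 * 391^1 ≡ 942 * 2037 * 1192 * 733 * 324 * 18 * 391 (mod 2153).
Accumulate the product:
942 * 2037 = 1918854 ≡ 531
531 * 1192 = 632952 ≡ 2123
2123 * 733 = 1556159 ≡ 1693
1693 * 324 = 548532 ≡ 1670
1670 * 18 = 30060 ≡ 2071
2071 * 391 = 809761 ≡ 233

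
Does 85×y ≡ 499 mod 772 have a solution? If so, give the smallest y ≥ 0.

351

gcd(85, 772) = 1, so a unique solution mod 772 exists.
85⁻¹ ≡ 109 (mod 772).
y ≡ 109×499 ≡ 351 (mod 772).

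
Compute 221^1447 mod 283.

187

221^1 ≡ 221 (mod 283)
221^2 ≡ 221^2 = 48841 ≡ 165 (mod 283)
221^4 ≡ 165^2 = 27225 ≡ 57 (mod 283)
221^8 ≡ 57^2 = 3249 ≡ 136 (mod 283)
221^16 ≡ 136^2 = 18496 ≡ 101 (mod 283)
221^32 ≡ 101^2 = 10201 ≡ 13 (mod 283)
221^64 ≡ 13^2 = 169 (mod 283)
221^128 ≡ 169^2 = 28561 ≡ 261 (mod 283)
221^256 ≡ 261^2 = 68121 ≡ 201 (mod 283)
221^512 ≡ 201^2 = 40401 ≡ 215 (mod 283)
221^1024 ≡ 215^2 = 46225 ≡ 96 (mod 283)
221^1447 = 221^1024 * 221^256 * 221^128 * 221^32 * 221^4 * 221^2 * 221^1 ≡ 96 * 201 * 261 * 13 * 57 * 165 * 221 (mod 283).
Accumulate the product:
96 * 201 = 19296 ≡ 52
52 * 261 = 13572 ≡ 271
271 * 13 = 3523 ≡ 127
127 * 57 = 7239 ≡ 164
164 * 165 = 27060 ≡ 175
175 * 221 = 38675 ≡ 187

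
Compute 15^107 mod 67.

107 in binary is 1101011, i.e. 107 = 64 + 32 + 8 + 2 + 1.
15^1 ≡ 15 (mod 67)
15^2 ≡ 15^2 = 225 ≡ 24 (mod 67)
15^4 ≡ 24^2 = 576 ≡ 40 (mod 67)
15^8 ≡ 40^2 = 1600 ≡ 59 (mod 67)
15^16 ≡ 59^2 = 3481 ≡ 64 (mod 67)
15^32 ≡ 64^2 = 4096 ≡ 9 (mod 67)
15^64 ≡ 9^2 = 81 ≡ 14 (mod 67)
15^107 = 15^64 * 15^32 * 15^8 * 15^2 * 15^1 ≡ 14 * 9 * 59 * 24 * 15 (mod 67).
Accumulate the product:
14 * 9 = 126 ≡ 59
59 * 59 = 3481 ≡ 64
64 * 24 = 1536 ≡ 62
62 * 15 = 930 ≡ 59

59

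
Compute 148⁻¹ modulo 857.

857 = 5×148 + 117
148 = 1×117 + 31
117 = 3×31 + 24
31 = 1×24 + 7
24 = 3×7 + 3
7 = 2×3 + 1
3 = 3×1 + 0
gcd(148, 857) = 1, so the inverse exists.
Back-substitute for 1:
1 = 1×7 − 2×3
  = −2×24 + 7×7
  = 7×31 − 9×24
  = −9×117 + 34×31
  = 34×148 − 43×117
  = −43×857 + 249×148
So 148⁻¹ ≡ 249 (mod 857).

249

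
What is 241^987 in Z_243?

Compute successive squares:
241^1 ≡ 241 (mod 243)
241^2 ≡ 241^2 = 58081 ≡ 4 (mod 243)
241^4 ≡ 4^2 = 16 (mod 243)
241^8 ≡ 16^2 = 256 ≡ 13 (mod 243)
241^16 ≡ 13^2 = 169 (mod 243)
241^32 ≡ 169^2 = 28561 ≡ 130 (mod 243)
241^64 ≡ 130^2 = 16900 ≡ 133 (mod 243)
241^128 ≡ 133^2 = 17689 ≡ 193 (mod 243)
241^256 ≡ 193^2 = 37249 ≡ 70 (mod 243)
241^512 ≡ 70^2 = 4900 ≡ 40 (mod 243)
241^987 = 241^512 * 241^256 * 241^128 * 241^64 * 241^16 * 241^8 * 241^2 * 241^1 ≡ 40 * 70 * 193 * 133 * 169 * 13 * 4 * 241 (mod 243).
Accumulate the product:
40 * 70 = 2800 ≡ 127
127 * 193 = 24511 ≡ 211
211 * 133 = 28063 ≡ 118
118 * 169 = 19942 ≡ 16
16 * 13 = 208
208 * 4 = 832 ≡ 103
103 * 241 = 24823 ≡ 37

37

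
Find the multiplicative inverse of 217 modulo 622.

622 = 2·217 + 188
217 = 1·188 + 29
188 = 6·29 + 14
29 = 2·14 + 1
14 = 14·1 + 0
gcd(217, 622) = 1, so the inverse exists.
Bézout: 1 = −15·622 + 43·217.
So 217⁻¹ ≡ 43 (mod 622).

43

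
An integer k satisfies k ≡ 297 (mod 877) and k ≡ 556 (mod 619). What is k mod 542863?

11698

877⁻¹ mod 619: 877*12 ≡ 1 (mod 619), so 877⁻¹ ≡ 12.
k = 297 + 877*((556 − 297)*12 mod 619) = 297 + 877*13 = 11698.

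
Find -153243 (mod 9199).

-153243 = -17*9199 + 3140, so -153243 ≡ 3140 (mod 9199).

3140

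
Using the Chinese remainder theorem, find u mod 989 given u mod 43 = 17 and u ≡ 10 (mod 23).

447

43⁻¹ mod 23: 43*15 ≡ 1 (mod 23), so 43⁻¹ ≡ 15.
u = 17 + 43*((10 − 17)*15 mod 23) = 17 + 43*10 = 447.
Check: 447 mod 43 = 17, 447 mod 23 = 10. ✓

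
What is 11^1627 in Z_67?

Using repeated squaring:
11^1 ≡ 11 (mod 67)
11^2 ≡ 11^2 = 121 ≡ 54 (mod 67)
11^4 ≡ 54^2 = 2916 ≡ 35 (mod 67)
11^8 ≡ 35^2 = 1225 ≡ 19 (mod 67)
11^16 ≡ 19^2 = 361 ≡ 26 (mod 67)
11^32 ≡ 26^2 = 676 ≡ 6 (mod 67)
11^64 ≡ 6^2 = 36 (mod 67)
11^128 ≡ 36^2 = 1296 ≡ 23 (mod 67)
11^256 ≡ 23^2 = 529 ≡ 60 (mod 67)
11^512 ≡ 60^2 = 3600 ≡ 49 (mod 67)
11^1024 ≡ 49^2 = 2401 ≡ 56 (mod 67)
11^1627 = 11^1024 × 11^512 × 11^64 × 11^16 × 11^8 × 11^2 × 11^1 ≡ 56 × 49 × 36 × 26 × 19 × 54 × 11 (mod 67).
Accumulate the product:
56 × 49 = 2744 ≡ 64
64 × 36 = 2304 ≡ 26
26 × 26 = 676 ≡ 6
6 × 19 = 114 ≡ 47
47 × 54 = 2538 ≡ 59
59 × 11 = 649 ≡ 46

46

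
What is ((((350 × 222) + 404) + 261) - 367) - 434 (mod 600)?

350 × 222 = 77700 ≡ 300 (mod 600)
300 + 404 = 704 ≡ 104 (mod 600)
104 + 261 = 365
365 - 367 = -2 ≡ 598 (mod 600)
598 - 434 = 164

164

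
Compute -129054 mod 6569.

2326

-129054 = -20·6569 + 2326, so -129054 ≡ 2326 (mod 6569).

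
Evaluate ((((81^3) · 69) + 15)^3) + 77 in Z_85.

(81)^3 ≡ 21 (mod 85)
21 · 69 = 1449 ≡ 4 (mod 85)
4 + 15 = 19
(19)^3 ≡ 59 (mod 85)
59 + 77 = 136 ≡ 51 (mod 85)

51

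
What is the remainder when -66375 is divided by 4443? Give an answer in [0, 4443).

270

-66375 = -15*4443 + 270, so -66375 ≡ 270 (mod 4443).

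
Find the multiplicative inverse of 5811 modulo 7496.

7496 = 1×5811 + 1685
5811 = 3×1685 + 756
1685 = 2×756 + 173
756 = 4×173 + 64
173 = 2×64 + 45
64 = 1×45 + 19
45 = 2×19 + 7
19 = 2×7 + 5
7 = 1×5 + 2
5 = 2×2 + 1
2 = 2×1 + 0
gcd(5811, 7496) = 1, so the inverse exists.
Bézout: 1 = −2452×7496 + 3163×5811.
So 5811⁻¹ ≡ 3163 (mod 7496).

3163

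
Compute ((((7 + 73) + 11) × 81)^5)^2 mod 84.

21

7 + 73 = 80
80 + 11 = 91 ≡ 7 (mod 84)
7 × 81 = 567 ≡ 63 (mod 84)
(63)^5 ≡ 63 (mod 84)
(63)^2 ≡ 21 (mod 84)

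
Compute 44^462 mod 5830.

1606

Using repeated squaring:
462 in binary is 111001110, i.e. 462 = 256 + 128 + 64 + 8 + 4 + 2.
44^1 ≡ 44 (mod 5830)
44^2 ≡ 44^2 = 1936 (mod 5830)
44^4 ≡ 1936^2 = 3748096 ≡ 5236 (mod 5830)
44^8 ≡ 5236^2 = 27415696 ≡ 3036 (mod 5830)
44^16 ≡ 3036^2 = 9217296 ≡ 66 (mod 5830)
44^32 ≡ 66^2 = 4356 (mod 5830)
44^64 ≡ 4356^2 = 18974736 ≡ 3916 (mod 5830)
44^128 ≡ 3916^2 = 15335056 ≡ 2156 (mod 5830)
44^256 ≡ 2156^2 = 4648336 ≡ 1826 (mod 5830)
44^462 = 44^256 × 44^128 × 44^64 × 44^8 × 44^4 × 44^2 ≡ 1826 × 2156 × 3916 × 3036 × 5236 × 1936 (mod 5830).
Accumulate the product:
1826 × 2156 = 3936856 ≡ 1606
1606 × 3916 = 6289096 ≡ 4356
4356 × 3036 = 13224816 ≡ 2376
2376 × 5236 = 12440736 ≡ 5346
5346 × 1936 = 10349856 ≡ 1606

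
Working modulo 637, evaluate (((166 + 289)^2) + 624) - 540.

84

166 + 289 = 455
(455)^2 ≡ 0 (mod 637)
0 + 624 = 624
624 - 540 = 84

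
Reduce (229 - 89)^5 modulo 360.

229 - 89 = 140
(140)^5 ≡ 200 (mod 360)

200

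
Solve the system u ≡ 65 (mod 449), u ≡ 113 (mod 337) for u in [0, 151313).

449⁻¹ mod 337: 449·334 ≡ 1 (mod 337), so 449⁻¹ ≡ 334.
u = 65 + 449·((113 − 65)·334 mod 337) = 65 + 449·193 = 86722.

86722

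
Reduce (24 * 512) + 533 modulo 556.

33

24 * 512 = 12288 ≡ 56 (mod 556)
56 + 533 = 589 ≡ 33 (mod 556)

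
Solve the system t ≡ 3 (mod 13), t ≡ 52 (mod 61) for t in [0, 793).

601

13⁻¹ mod 61: 13·47 ≡ 1 (mod 61), so 13⁻¹ ≡ 47.
t = 3 + 13·((52 − 3)·47 mod 61) = 3 + 13·46 = 601.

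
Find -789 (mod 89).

-789 = -9·89 + 12, so -789 ≡ 12 (mod 89).

12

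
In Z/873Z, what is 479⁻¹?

By the extended Euclidean algorithm:
873 = 1×479 + 394
479 = 1×394 + 85
394 = 4×85 + 54
85 = 1×54 + 31
54 = 1×31 + 23
31 = 1×23 + 8
23 = 2×8 + 7
8 = 1×7 + 1
7 = 7×1 + 0
gcd(479, 873) = 1, so the inverse exists.
Bézout: 1 = −62×873 + 113×479.
So 479⁻¹ ≡ 113 (mod 873).

113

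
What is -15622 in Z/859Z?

699

-15622 = -19×859 + 699, so -15622 ≡ 699 (mod 859).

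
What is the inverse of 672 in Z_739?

375

Run the extended Euclidean algorithm:
739 = 1×672 + 67
672 = 10×67 + 2
67 = 33×2 + 1
2 = 2×1 + 0
gcd(672, 739) = 1, so the inverse exists.
Back-substitute for 1:
1 = 1×67 − 33×2
  = −33×672 + 331×67
  = 331×739 − 364×672
So 672⁻¹ ≡ −364 ≡ 375 (mod 739).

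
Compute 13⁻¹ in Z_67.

67 = 5×13 + 2
13 = 6×2 + 1
2 = 2×1 + 0
gcd(13, 67) = 1, so the inverse exists.
Bézout: 1 = −6×67 + 31×13.
So 13⁻¹ ≡ 31 (mod 67).

31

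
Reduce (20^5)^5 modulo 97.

(20)^5 ≡ 67 (mod 97)
(67)^5 ≡ 52 (mod 97)

52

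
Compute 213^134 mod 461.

By square-and-multiply:
213^1 ≡ 213 (mod 461)
213^2 ≡ 213^2 = 45369 ≡ 191 (mod 461)
213^4 ≡ 191^2 = 36481 ≡ 62 (mod 461)
213^8 ≡ 62^2 = 3844 ≡ 156 (mod 461)
213^16 ≡ 156^2 = 24336 ≡ 364 (mod 461)
213^32 ≡ 364^2 = 132496 ≡ 189 (mod 461)
213^64 ≡ 189^2 = 35721 ≡ 224 (mod 461)
213^128 ≡ 224^2 = 50176 ≡ 388 (mod 461)
213^134 = 213^128 * 213^4 * 213^2 ≡ 388 * 62 * 191 (mod 461).
Accumulate the product:
388 * 62 = 24056 ≡ 84
84 * 191 = 16044 ≡ 370

370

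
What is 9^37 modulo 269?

89

9^1 ≡ 9 (mod 269)
9^2 ≡ 9^2 = 81 (mod 269)
9^4 ≡ 81^2 = 6561 ≡ 105 (mod 269)
9^8 ≡ 105^2 = 11025 ≡ 265 (mod 269)
9^16 ≡ 265^2 = 70225 ≡ 16 (mod 269)
9^32 ≡ 16^2 = 256 (mod 269)
9^37 = 9^32 × 9^4 × 9^1 ≡ 256 × 105 × 9 (mod 269).
Accumulate the product:
256 × 105 = 26880 ≡ 249
249 × 9 = 2241 ≡ 89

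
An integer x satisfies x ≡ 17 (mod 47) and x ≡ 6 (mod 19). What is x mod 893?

47⁻¹ mod 19: 47×17 ≡ 1 (mod 19), so 47⁻¹ ≡ 17.
x = 17 + 47×((6 − 17)×17 mod 19) = 17 + 47×3 = 158.

158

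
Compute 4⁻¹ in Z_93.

By the extended Euclidean algorithm:
93 = 23*4 + 1
4 = 4*1 + 0
gcd(4, 93) = 1, so the inverse exists.
Back-substitute for 1:
1 = 1*93 − 23*4
So 4⁻¹ ≡ −23 ≡ 70 (mod 93).

70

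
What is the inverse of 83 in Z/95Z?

95 = 1×83 + 12
83 = 6×12 + 11
12 = 1×11 + 1
11 = 11×1 + 0
gcd(83, 95) = 1, so the inverse exists.
Back-substitute for 1:
1 = 1×12 − 1×11
  = −1×83 + 7×12
  = 7×95 − 8×83
So 83⁻¹ ≡ −8 ≡ 87 (mod 95).

87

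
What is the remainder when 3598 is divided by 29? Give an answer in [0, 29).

3598 = 124×29 + 2, so 3598 ≡ 2 (mod 29).

2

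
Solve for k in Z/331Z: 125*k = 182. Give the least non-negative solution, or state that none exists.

gcd(125, 331) = 1, so a unique solution mod 331 exists.
125⁻¹ ≡ 143 (mod 331).
k ≡ 143*182 ≡ 208 (mod 331).

208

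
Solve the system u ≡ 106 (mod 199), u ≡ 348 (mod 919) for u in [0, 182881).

162092

199⁻¹ mod 919: 199×254 ≡ 1 (mod 919), so 199⁻¹ ≡ 254.
u = 106 + 199×((348 − 106)×254 mod 919) = 106 + 199×814 = 162092.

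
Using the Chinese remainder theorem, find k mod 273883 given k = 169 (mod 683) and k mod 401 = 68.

683⁻¹ mod 401: 683*155 ≡ 1 (mod 401), so 683⁻¹ ≡ 155.
k = 169 + 683*((68 − 169)*155 mod 401) = 169 + 683*385 = 263124.

263124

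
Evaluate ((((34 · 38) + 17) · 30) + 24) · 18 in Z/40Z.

12

34 · 38 = 1292 ≡ 12 (mod 40)
12 + 17 = 29
29 · 30 = 870 ≡ 30 (mod 40)
30 + 24 = 54 ≡ 14 (mod 40)
14 · 18 = 252 ≡ 12 (mod 40)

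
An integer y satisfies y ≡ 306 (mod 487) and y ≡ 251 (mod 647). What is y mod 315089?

487⁻¹ mod 647: 487*93 ≡ 1 (mod 647), so 487⁻¹ ≡ 93.
y = 306 + 487*((251 − 306)*93 mod 647) = 306 + 487*61 = 30013.
Check: 30013 mod 487 = 306, 30013 mod 647 = 251. ✓

30013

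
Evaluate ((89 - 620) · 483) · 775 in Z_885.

0

89 - 620 = -531 ≡ 354 (mod 885)
354 · 483 = 170982 ≡ 177 (mod 885)
177 · 775 = 137175 ≡ 0 (mod 885)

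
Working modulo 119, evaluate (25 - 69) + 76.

25 - 69 = -44 ≡ 75 (mod 119)
75 + 76 = 151 ≡ 32 (mod 119)

32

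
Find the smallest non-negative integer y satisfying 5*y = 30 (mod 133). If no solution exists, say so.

gcd(5, 133) = 1, so a unique solution mod 133 exists.
5⁻¹ ≡ 80 (mod 133).
y ≡ 80*30 ≡ 6 (mod 133).

6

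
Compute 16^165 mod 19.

11

By square-and-multiply:
165 in binary is 10100101, i.e. 165 = 128 + 32 + 4 + 1.
16^1 ≡ 16 (mod 19)
16^2 ≡ 16^2 = 256 ≡ 9 (mod 19)
16^4 ≡ 9^2 = 81 ≡ 5 (mod 19)
16^8 ≡ 5^2 = 25 ≡ 6 (mod 19)
16^16 ≡ 6^2 = 36 ≡ 17 (mod 19)
16^32 ≡ 17^2 = 289 ≡ 4 (mod 19)
16^64 ≡ 4^2 = 16 (mod 19)
16^128 ≡ 16^2 = 256 ≡ 9 (mod 19)
16^165 = 16^128 * 16^32 * 16^4 * 16^1 ≡ 9 * 4 * 5 * 16 (mod 19).
Accumulate the product:
9 * 4 = 36 ≡ 17
17 * 5 = 85 ≡ 9
9 * 16 = 144 ≡ 11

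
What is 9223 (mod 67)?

44

9223 = 137·67 + 44, so 9223 ≡ 44 (mod 67).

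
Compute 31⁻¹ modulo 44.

44 = 1·31 + 13
31 = 2·13 + 5
13 = 2·5 + 3
5 = 1·3 + 2
3 = 1·2 + 1
2 = 2·1 + 0
gcd(31, 44) = 1, so the inverse exists.
Bézout: 1 = 12·44 − 17·31.
So 31⁻¹ ≡ −17 ≡ 27 (mod 44).

27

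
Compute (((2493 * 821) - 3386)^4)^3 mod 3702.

2419

2493 * 821 = 2046753 ≡ 3249 (mod 3702)
3249 - 3386 = -137 ≡ 3565 (mod 3702)
(3565)^4 ≡ 445 (mod 3702)
(445)^3 ≡ 2419 (mod 3702)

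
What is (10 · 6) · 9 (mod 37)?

22

10 · 6 = 60 ≡ 23 (mod 37)
23 · 9 = 207 ≡ 22 (mod 37)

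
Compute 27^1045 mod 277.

69

Compute successive squares:
1045 in binary is 10000010101, i.e. 1045 = 1024 + 16 + 4 + 1.
27^1 ≡ 27 (mod 277)
27^2 ≡ 27^2 = 729 ≡ 175 (mod 277)
27^4 ≡ 175^2 = 30625 ≡ 155 (mod 277)
27^8 ≡ 155^2 = 24025 ≡ 203 (mod 277)
27^16 ≡ 203^2 = 41209 ≡ 213 (mod 277)
27^32 ≡ 213^2 = 45369 ≡ 218 (mod 277)
27^64 ≡ 218^2 = 47524 ≡ 157 (mod 277)
27^128 ≡ 157^2 = 24649 ≡ 273 (mod 277)
27^256 ≡ 273^2 = 74529 ≡ 16 (mod 277)
27^512 ≡ 16^2 = 256 (mod 277)
27^1024 ≡ 256^2 = 65536 ≡ 164 (mod 277)
27^1045 = 27^1024 · 27^16 · 27^4 · 27^1 ≡ 164 · 213 · 155 · 27 (mod 277).
Accumulate the product:
164 · 213 = 34932 ≡ 30
30 · 155 = 4650 ≡ 218
218 · 27 = 5886 ≡ 69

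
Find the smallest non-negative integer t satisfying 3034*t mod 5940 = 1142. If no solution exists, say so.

gcd(3034, 5940) = 2, and 2 | 1142, so solutions exist.
Divide through by 2: 1517*t = 571 (mod 2970).
1517⁻¹ ≡ 1253 (mod 2970).
t ≡ 1253*571 ≡ 2663 (mod 2970).
The smallest non-negative solution is t = 2663.

2663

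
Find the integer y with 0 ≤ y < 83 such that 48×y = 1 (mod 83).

64

Apply the Euclidean algorithm and back-substitute:
83 = 1·48 + 35
48 = 1·35 + 13
35 = 2·13 + 9
13 = 1·9 + 4
9 = 2·4 + 1
4 = 4·1 + 0
gcd(48, 83) = 1, so the inverse exists.
Back-substitute for 1:
1 = 1·9 − 2·4
  = −2·13 + 3·9
  = 3·35 − 8·13
  = −8·48 + 11·35
  = 11·83 − 19·48
So 48⁻¹ ≡ −19 ≡ 64 (mod 83).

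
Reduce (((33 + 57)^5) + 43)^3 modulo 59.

10

33 + 57 = 90 ≡ 31 (mod 59)
(31)^5 ≡ 50 (mod 59)
50 + 43 = 93 ≡ 34 (mod 59)
(34)^3 ≡ 10 (mod 59)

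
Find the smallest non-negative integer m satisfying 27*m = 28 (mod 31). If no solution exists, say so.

gcd(27, 31) = 1, so a unique solution mod 31 exists.
27⁻¹ ≡ 23 (mod 31).
m ≡ 23*28 ≡ 24 (mod 31).

24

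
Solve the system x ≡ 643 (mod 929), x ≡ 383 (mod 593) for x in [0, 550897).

929⁻¹ mod 593: 929·563 ≡ 1 (mod 593), so 929⁻¹ ≡ 563.
x = 643 + 929·((383 − 643)·563 mod 593) = 643 + 929·91 = 85182.
Check: 85182 mod 929 = 643, 85182 mod 593 = 383. ✓

85182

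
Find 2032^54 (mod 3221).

54 in binary is 110110, i.e. 54 = 32 + 16 + 4 + 2.
2032^1 ≡ 2032 (mod 3221)
2032^2 ≡ 2032^2 = 4129024 ≡ 2923 (mod 3221)
2032^4 ≡ 2923^2 = 8543929 ≡ 1837 (mod 3221)
2032^8 ≡ 1837^2 = 3374569 ≡ 2182 (mod 3221)
2032^16 ≡ 2182^2 = 4761124 ≡ 486 (mod 3221)
2032^32 ≡ 486^2 = 236196 ≡ 1063 (mod 3221)
2032^54 = 2032^32 · 2032^16 · 2032^4 · 2032^2 ≡ 1063 · 486 · 1837 · 2923 (mod 3221).
Accumulate the product:
1063 · 486 = 516618 ≡ 1258
1258 · 1837 = 2310946 ≡ 1489
1489 · 2923 = 4352347 ≡ 776

776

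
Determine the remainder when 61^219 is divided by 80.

21

Compute successive squares:
61^1 ≡ 61 (mod 80)
61^2 ≡ 61^2 = 3721 ≡ 41 (mod 80)
61^4 ≡ 41^2 = 1681 ≡ 1 (mod 80)
61^8 ≡ 1^2 = 1 (mod 80)
61^16 ≡ 1^2 = 1 (mod 80)
61^32 ≡ 1^2 = 1 (mod 80)
61^64 ≡ 1^2 = 1 (mod 80)
61^128 ≡ 1^2 = 1 (mod 80)
61^219 = 61^128 × 61^64 × 61^16 × 61^8 × 61^2 × 61^1 ≡ 1 × 1 × 1 × 1 × 41 × 61 (mod 80).
Accumulate the product:
1 × 1 = 1
1 × 1 = 1
1 × 1 = 1
1 × 41 = 41
41 × 61 = 2501 ≡ 21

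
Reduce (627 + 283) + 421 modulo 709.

627 + 283 = 910 ≡ 201 (mod 709)
201 + 421 = 622

622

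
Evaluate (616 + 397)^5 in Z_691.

474

616 + 397 = 1013 ≡ 322 (mod 691)
(322)^5 ≡ 474 (mod 691)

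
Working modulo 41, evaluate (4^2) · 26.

6

(4)^2 ≡ 16 (mod 41)
16 · 26 = 416 ≡ 6 (mod 41)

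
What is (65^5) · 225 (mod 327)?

309

(65)^5 ≡ 122 (mod 327)
122 · 225 = 27450 ≡ 309 (mod 327)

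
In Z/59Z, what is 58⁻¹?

Apply the Euclidean algorithm and back-substitute:
59 = 1·58 + 1
58 = 58·1 + 0
gcd(58, 59) = 1, so the inverse exists.
Back-substitute for 1:
1 = 1·59 − 1·58
So 58⁻¹ ≡ −1 ≡ 58 (mod 59).

58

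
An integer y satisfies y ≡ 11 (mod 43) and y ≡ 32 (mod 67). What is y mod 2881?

43⁻¹ mod 67: 43×53 ≡ 1 (mod 67), so 43⁻¹ ≡ 53.
y = 11 + 43×((32 − 11)×53 mod 67) = 11 + 43×41 = 1774.

1774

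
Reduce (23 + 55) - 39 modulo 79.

39

23 + 55 = 78
78 - 39 = 39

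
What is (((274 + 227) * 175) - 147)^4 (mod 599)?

274 + 227 = 501
501 * 175 = 87675 ≡ 221 (mod 599)
221 - 147 = 74
(74)^4 ≡ 37 (mod 599)

37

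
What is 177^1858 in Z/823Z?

693

By square-and-multiply:
1858 in binary is 11101000010, i.e. 1858 = 1024 + 512 + 256 + 64 + 2.
177^1 ≡ 177 (mod 823)
177^2 ≡ 177^2 = 31329 ≡ 55 (mod 823)
177^4 ≡ 55^2 = 3025 ≡ 556 (mod 823)
177^8 ≡ 556^2 = 309136 ≡ 511 (mod 823)
177^16 ≡ 511^2 = 261121 ≡ 230 (mod 823)
177^32 ≡ 230^2 = 52900 ≡ 228 (mod 823)
177^64 ≡ 228^2 = 51984 ≡ 135 (mod 823)
177^128 ≡ 135^2 = 18225 ≡ 119 (mod 823)
177^256 ≡ 119^2 = 14161 ≡ 170 (mod 823)
177^512 ≡ 170^2 = 28900 ≡ 95 (mod 823)
177^1024 ≡ 95^2 = 9025 ≡ 795 (mod 823)
177^1858 = 177^1024 * 177^512 * 177^256 * 177^64 * 177^2 ≡ 795 * 95 * 170 * 135 * 55 (mod 823).
Accumulate the product:
795 * 95 = 75525 ≡ 632
632 * 170 = 107440 ≡ 450
450 * 135 = 60750 ≡ 671
671 * 55 = 36905 ≡ 693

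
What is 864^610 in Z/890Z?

396

Compute successive squares:
610 in binary is 1001100010, i.e. 610 = 512 + 64 + 32 + 2.
864^1 ≡ 864 (mod 890)
864^2 ≡ 864^2 = 746496 ≡ 676 (mod 890)
864^4 ≡ 676^2 = 456976 ≡ 406 (mod 890)
864^8 ≡ 406^2 = 164836 ≡ 186 (mod 890)
864^16 ≡ 186^2 = 34596 ≡ 776 (mod 890)
864^32 ≡ 776^2 = 602176 ≡ 536 (mod 890)
864^64 ≡ 536^2 = 287296 ≡ 716 (mod 890)
864^128 ≡ 716^2 = 512656 ≡ 16 (mod 890)
864^256 ≡ 16^2 = 256 (mod 890)
864^512 ≡ 256^2 = 65536 ≡ 566 (mod 890)
864^610 = 864^512 * 864^64 * 864^32 * 864^2 ≡ 566 * 716 * 536 * 676 (mod 890).
Accumulate the product:
566 * 716 = 405256 ≡ 306
306 * 536 = 164016 ≡ 256
256 * 676 = 173056 ≡ 396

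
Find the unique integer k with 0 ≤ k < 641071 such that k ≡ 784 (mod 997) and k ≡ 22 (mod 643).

302875

997⁻¹ mod 643: 997×554 ≡ 1 (mod 643), so 997⁻¹ ≡ 554.
k = 784 + 997×((22 − 784)×554 mod 643) = 784 + 997×303 = 302875.
Check: 302875 mod 997 = 784, 302875 mod 643 = 22. ✓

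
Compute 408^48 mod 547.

Using repeated squaring:
408^1 ≡ 408 (mod 547)
408^2 ≡ 408^2 = 166464 ≡ 176 (mod 547)
408^4 ≡ 176^2 = 30976 ≡ 344 (mod 547)
408^8 ≡ 344^2 = 118336 ≡ 184 (mod 547)
408^16 ≡ 184^2 = 33856 ≡ 489 (mod 547)
408^32 ≡ 489^2 = 239121 ≡ 82 (mod 547)
408^48 = 408^32 * 408^16 ≡ 82 * 489 (mod 547).
82 * 489 = 40098 ≡ 167 (mod 547).

167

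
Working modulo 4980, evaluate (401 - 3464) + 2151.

401 - 3464 = -3063 ≡ 1917 (mod 4980)
1917 + 2151 = 4068

4068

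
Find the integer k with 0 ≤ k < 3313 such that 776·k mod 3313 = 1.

1601

3313 = 4*776 + 209
776 = 3*209 + 149
209 = 1*149 + 60
149 = 2*60 + 29
60 = 2*29 + 2
29 = 14*2 + 1
2 = 2*1 + 0
gcd(776, 3313) = 1, so the inverse exists.
Back-substitute for 1:
1 = 1*29 − 14*2
  = −14*60 + 29*29
  = 29*149 − 72*60
  = −72*209 + 101*149
  = 101*776 − 375*209
  = −375*3313 + 1601*776
So 776⁻¹ ≡ 1601 (mod 3313).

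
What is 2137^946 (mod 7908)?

4849

946 in binary is 1110110010, i.e. 946 = 512 + 256 + 128 + 32 + 16 + 2.
2137^1 ≡ 2137 (mod 7908)
2137^2 ≡ 2137^2 = 4566769 ≡ 3853 (mod 7908)
2137^4 ≡ 3853^2 = 14845609 ≡ 2293 (mod 7908)
2137^8 ≡ 2293^2 = 5257849 ≡ 6937 (mod 7908)
2137^16 ≡ 6937^2 = 48121969 ≡ 1789 (mod 7908)
2137^32 ≡ 1789^2 = 3200521 ≡ 5689 (mod 7908)
2137^64 ≡ 5689^2 = 32364721 ≡ 5185 (mod 7908)
2137^128 ≡ 5185^2 = 26884225 ≡ 4933 (mod 7908)
2137^256 ≡ 4933^2 = 24334489 ≡ 1573 (mod 7908)
2137^512 ≡ 1573^2 = 2474329 ≡ 7033 (mod 7908)
2137^946 = 2137^512 × 2137^256 × 2137^128 × 2137^32 × 2137^16 × 2137^2 ≡ 7033 × 1573 × 4933 × 5689 × 1789 × 3853 (mod 7908).
Accumulate the product:
7033 × 1573 = 11062909 ≡ 7525
7525 × 4933 = 37120825 ≡ 673
673 × 5689 = 3828697 ≡ 1225
1225 × 1789 = 2191525 ≡ 1009
1009 × 3853 = 3887677 ≡ 4849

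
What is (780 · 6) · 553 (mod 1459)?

780 · 6 = 4680 ≡ 303 (mod 1459)
303 · 553 = 167559 ≡ 1233 (mod 1459)

1233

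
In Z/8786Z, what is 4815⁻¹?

2717

Apply the Euclidean algorithm and back-substitute:
8786 = 1*4815 + 3971
4815 = 1*3971 + 844
3971 = 4*844 + 595
844 = 1*595 + 249
595 = 2*249 + 97
249 = 2*97 + 55
97 = 1*55 + 42
55 = 1*42 + 13
42 = 3*13 + 3
13 = 4*3 + 1
3 = 3*1 + 0
gcd(4815, 8786) = 1, so the inverse exists.
Back-substitute for 1:
1 = 1*13 − 4*3
  = −4*42 + 13*13
  = 13*55 − 17*42
  = −17*97 + 30*55
  = 30*249 − 77*97
  = −77*595 + 184*249
  = 184*844 − 261*595
  = −261*3971 + 1228*844
  = 1228*4815 − 1489*3971
  = −1489*8786 + 2717*4815
So 4815⁻¹ ≡ 2717 (mod 8786).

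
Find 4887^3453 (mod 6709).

5864

By square-and-multiply:
4887^1 ≡ 4887 (mod 6709)
4887^2 ≡ 4887^2 = 23882769 ≡ 5438 (mod 6709)
4887^4 ≡ 5438^2 = 29571844 ≡ 5281 (mod 6709)
4887^8 ≡ 5281^2 = 27888961 ≡ 6357 (mod 6709)
4887^16 ≡ 6357^2 = 40411449 ≡ 3142 (mod 6709)
4887^32 ≡ 3142^2 = 9872164 ≡ 3225 (mod 6709)
4887^64 ≡ 3225^2 = 10400625 ≡ 1675 (mod 6709)
4887^128 ≡ 1675^2 = 2805625 ≡ 1263 (mod 6709)
4887^256 ≡ 1263^2 = 1595169 ≡ 5136 (mod 6709)
4887^512 ≡ 5136^2 = 26378496 ≡ 5417 (mod 6709)
4887^1024 ≡ 5417^2 = 29343889 ≡ 5432 (mod 6709)
4887^2048 ≡ 5432^2 = 29506624 ≡ 442 (mod 6709)
4887^3453 = 4887^2048 × 4887^1024 × 4887^256 × 4887^64 × 4887^32 × 4887^16 × 4887^8 × 4887^4 × 4887^1 ≡ 442 × 5432 × 5136 × 1675 × 3225 × 3142 × 6357 × 5281 × 4887 (mod 6709).
Accumulate the product:
442 × 5432 = 2400944 ≡ 5831
5831 × 5136 = 29948016 ≡ 5749
5749 × 1675 = 9629575 ≡ 2160
2160 × 3225 = 6966000 ≡ 2058
2058 × 3142 = 6466236 ≡ 5469
5469 × 6357 = 34766433 ≡ 395
395 × 5281 = 2085995 ≡ 6205
6205 × 4887 = 30323835 ≡ 5864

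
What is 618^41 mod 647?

140

Compute successive squares:
618^1 ≡ 618 (mod 647)
618^2 ≡ 618^2 = 381924 ≡ 194 (mod 647)
618^4 ≡ 194^2 = 37636 ≡ 110 (mod 647)
618^8 ≡ 110^2 = 12100 ≡ 454 (mod 647)
618^16 ≡ 454^2 = 206116 ≡ 370 (mod 647)
618^32 ≡ 370^2 = 136900 ≡ 383 (mod 647)
618^41 = 618^32 × 618^8 × 618^1 ≡ 383 × 454 × 618 (mod 647).
Accumulate the product:
383 × 454 = 173882 ≡ 486
486 × 618 = 300348 ≡ 140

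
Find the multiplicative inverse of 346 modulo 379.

356

379 = 1*346 + 33
346 = 10*33 + 16
33 = 2*16 + 1
16 = 16*1 + 0
gcd(346, 379) = 1, so the inverse exists.
Bézout: 1 = 21*379 − 23*346.
So 346⁻¹ ≡ −23 ≡ 356 (mod 379).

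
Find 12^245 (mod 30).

Using repeated squaring:
245 in binary is 11110101, i.e. 245 = 128 + 64 + 32 + 16 + 4 + 1.
12^1 ≡ 12 (mod 30)
12^2 ≡ 12^2 = 144 ≡ 24 (mod 30)
12^4 ≡ 24^2 = 576 ≡ 6 (mod 30)
12^8 ≡ 6^2 = 36 ≡ 6 (mod 30)
12^16 ≡ 6^2 = 36 ≡ 6 (mod 30)
12^32 ≡ 6^2 = 36 ≡ 6 (mod 30)
12^64 ≡ 6^2 = 36 ≡ 6 (mod 30)
12^128 ≡ 6^2 = 36 ≡ 6 (mod 30)
12^245 = 12^128 * 12^64 * 12^32 * 12^16 * 12^4 * 12^1 ≡ 6 * 6 * 6 * 6 * 6 * 12 (mod 30).
Accumulate the product:
6 * 6 = 36 ≡ 6
6 * 6 = 36 ≡ 6
6 * 6 = 36 ≡ 6
6 * 6 = 36 ≡ 6
6 * 12 = 72 ≡ 12

12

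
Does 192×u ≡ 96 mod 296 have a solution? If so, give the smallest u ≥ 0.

gcd(192, 296) = 8, and 8 | 96, so solutions exist.
Divide through by 8: 24×u mod 37 = 12.
24⁻¹ ≡ 17 (mod 37).
u ≡ 17×12 ≡ 19 (mod 37).
The smallest non-negative solution is u = 19.

19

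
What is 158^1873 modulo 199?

158^1 ≡ 158 (mod 199)
158^2 ≡ 158^2 = 24964 ≡ 89 (mod 199)
158^4 ≡ 89^2 = 7921 ≡ 160 (mod 199)
158^8 ≡ 160^2 = 25600 ≡ 128 (mod 199)
158^16 ≡ 128^2 = 16384 ≡ 66 (mod 199)
158^32 ≡ 66^2 = 4356 ≡ 177 (mod 199)
158^64 ≡ 177^2 = 31329 ≡ 86 (mod 199)
158^128 ≡ 86^2 = 7396 ≡ 33 (mod 199)
158^256 ≡ 33^2 = 1089 ≡ 94 (mod 199)
158^512 ≡ 94^2 = 8836 ≡ 80 (mod 199)
158^1024 ≡ 80^2 = 6400 ≡ 32 (mod 199)
158^1873 = 158^1024 × 158^512 × 158^256 × 158^64 × 158^16 × 158^1 ≡ 32 × 80 × 94 × 86 × 66 × 158 (mod 199).
Accumulate the product:
32 × 80 = 2560 ≡ 172
172 × 94 = 16168 ≡ 49
49 × 86 = 4214 ≡ 35
35 × 66 = 2310 ≡ 121
121 × 158 = 19118 ≡ 14

14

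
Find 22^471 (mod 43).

471 in binary is 111010111, i.e. 471 = 256 + 128 + 64 + 16 + 4 + 2 + 1.
22^1 ≡ 22 (mod 43)
22^2 ≡ 22^2 = 484 ≡ 11 (mod 43)
22^4 ≡ 11^2 = 121 ≡ 35 (mod 43)
22^8 ≡ 35^2 = 1225 ≡ 21 (mod 43)
22^16 ≡ 21^2 = 441 ≡ 11 (mod 43)
22^32 ≡ 11^2 = 121 ≡ 35 (mod 43)
22^64 ≡ 35^2 = 1225 ≡ 21 (mod 43)
22^128 ≡ 21^2 = 441 ≡ 11 (mod 43)
22^256 ≡ 11^2 = 121 ≡ 35 (mod 43)
22^471 = 22^256 * 22^128 * 22^64 * 22^16 * 22^4 * 22^2 * 22^1 ≡ 35 * 11 * 21 * 11 * 35 * 11 * 22 (mod 43).
Accumulate the product:
35 * 11 = 385 ≡ 41
41 * 21 = 861 ≡ 1
1 * 11 = 11
11 * 35 = 385 ≡ 41
41 * 11 = 451 ≡ 21
21 * 22 = 462 ≡ 32

32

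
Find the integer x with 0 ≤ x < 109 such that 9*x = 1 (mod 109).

109 = 12*9 + 1
9 = 9*1 + 0
gcd(9, 109) = 1, so the inverse exists.
Back-substitute for 1:
1 = 1*109 − 12*9
So 9⁻¹ ≡ −12 ≡ 97 (mod 109).

97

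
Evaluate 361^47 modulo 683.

645

Using repeated squaring:
47 in binary is 101111, i.e. 47 = 32 + 8 + 4 + 2 + 1.
361^1 ≡ 361 (mod 683)
361^2 ≡ 361^2 = 130321 ≡ 551 (mod 683)
361^4 ≡ 551^2 = 303601 ≡ 349 (mod 683)
361^8 ≡ 349^2 = 121801 ≡ 227 (mod 683)
361^16 ≡ 227^2 = 51529 ≡ 304 (mod 683)
361^32 ≡ 304^2 = 92416 ≡ 211 (mod 683)
361^47 = 361^32 · 361^8 · 361^4 · 361^2 · 361^1 ≡ 211 · 227 · 349 · 551 · 361 (mod 683).
Accumulate the product:
211 · 227 = 47897 ≡ 87
87 · 349 = 30363 ≡ 311
311 · 551 = 171361 ≡ 611
611 · 361 = 220571 ≡ 645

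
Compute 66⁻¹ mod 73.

73 = 1*66 + 7
66 = 9*7 + 3
7 = 2*3 + 1
3 = 3*1 + 0
gcd(66, 73) = 1, so the inverse exists.
Bézout: 1 = 19*73 − 21*66.
So 66⁻¹ ≡ −21 ≡ 52 (mod 73).

52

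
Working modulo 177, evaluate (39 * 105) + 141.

39 * 105 = 4095 ≡ 24 (mod 177)
24 + 141 = 165

165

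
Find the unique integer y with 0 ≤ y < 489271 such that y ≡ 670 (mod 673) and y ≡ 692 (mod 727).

145365

673⁻¹ mod 727: 673·175 ≡ 1 (mod 727), so 673⁻¹ ≡ 175.
y = 670 + 673·((692 − 670)·175 mod 727) = 670 + 673·215 = 145365.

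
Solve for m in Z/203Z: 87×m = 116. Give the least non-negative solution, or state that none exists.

gcd(87, 203) = 29, and 29 | 116, so solutions exist.
Divide through by 29: 3×m ≡ 4 mod 7.
3⁻¹ ≡ 5 (mod 7).
m ≡ 5×4 ≡ 6 (mod 7).
The smallest non-negative solution is m = 6.

6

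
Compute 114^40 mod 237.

By square-and-multiply:
114^1 ≡ 114 (mod 237)
114^2 ≡ 114^2 = 12996 ≡ 198 (mod 237)
114^4 ≡ 198^2 = 39204 ≡ 99 (mod 237)
114^8 ≡ 99^2 = 9801 ≡ 84 (mod 237)
114^16 ≡ 84^2 = 7056 ≡ 183 (mod 237)
114^32 ≡ 183^2 = 33489 ≡ 72 (mod 237)
114^40 = 114^32 · 114^8 ≡ 72 · 84 (mod 237).
72 · 84 = 6048 ≡ 123 (mod 237).

123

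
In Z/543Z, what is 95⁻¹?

503

543 = 5×95 + 68
95 = 1×68 + 27
68 = 2×27 + 14
27 = 1×14 + 13
14 = 1×13 + 1
13 = 13×1 + 0
gcd(95, 543) = 1, so the inverse exists.
Back-substitute for 1:
1 = 1×14 − 1×13
  = −1×27 + 2×14
  = 2×68 − 5×27
  = −5×95 + 7×68
  = 7×543 − 40×95
So 95⁻¹ ≡ −40 ≡ 503 (mod 543).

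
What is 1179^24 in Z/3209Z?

1690

Using repeated squaring:
1179^1 ≡ 1179 (mod 3209)
1179^2 ≡ 1179^2 = 1390041 ≡ 544 (mod 3209)
1179^4 ≡ 544^2 = 295936 ≡ 708 (mod 3209)
1179^8 ≡ 708^2 = 501264 ≡ 660 (mod 3209)
1179^16 ≡ 660^2 = 435600 ≡ 2385 (mod 3209)
1179^24 = 1179^16 * 1179^8 ≡ 2385 * 660 (mod 3209).
2385 * 660 = 1574100 ≡ 1690 (mod 3209).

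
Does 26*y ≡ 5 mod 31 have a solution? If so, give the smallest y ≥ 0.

gcd(26, 31) = 1, so a unique solution mod 31 exists.
26⁻¹ ≡ 6 (mod 31).
y ≡ 6*5 ≡ 30 (mod 31).

30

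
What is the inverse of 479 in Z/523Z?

416

523 = 1·479 + 44
479 = 10·44 + 39
44 = 1·39 + 5
39 = 7·5 + 4
5 = 1·4 + 1
4 = 4·1 + 0
gcd(479, 523) = 1, so the inverse exists.
Back-substitute for 1:
1 = 1·5 − 1·4
  = −1·39 + 8·5
  = 8·44 − 9·39
  = −9·479 + 98·44
  = 98·523 − 107·479
So 479⁻¹ ≡ −107 ≡ 416 (mod 523).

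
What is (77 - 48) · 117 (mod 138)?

77 - 48 = 29
29 · 117 = 3393 ≡ 81 (mod 138)

81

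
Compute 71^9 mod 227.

By square-and-multiply:
9 in binary is 1001, i.e. 9 = 8 + 1.
71^1 ≡ 71 (mod 227)
71^2 ≡ 71^2 = 5041 ≡ 47 (mod 227)
71^4 ≡ 47^2 = 2209 ≡ 166 (mod 227)
71^8 ≡ 166^2 = 27556 ≡ 89 (mod 227)
71^9 = 71^8 * 71^1 ≡ 89 * 71 (mod 227).
89 * 71 = 6319 ≡ 190 (mod 227).

190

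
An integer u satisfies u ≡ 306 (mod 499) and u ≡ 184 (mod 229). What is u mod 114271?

79647

499⁻¹ mod 229: 499×162 ≡ 1 (mod 229), so 499⁻¹ ≡ 162.
u = 306 + 499×((184 − 306)×162 mod 229) = 306 + 499×159 = 79647.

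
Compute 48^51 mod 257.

51 in binary is 110011, i.e. 51 = 32 + 16 + 2 + 1.
48^1 ≡ 48 (mod 257)
48^2 ≡ 48^2 = 2304 ≡ 248 (mod 257)
48^4 ≡ 248^2 = 61504 ≡ 81 (mod 257)
48^8 ≡ 81^2 = 6561 ≡ 136 (mod 257)
48^16 ≡ 136^2 = 18496 ≡ 249 (mod 257)
48^32 ≡ 249^2 = 62001 ≡ 64 (mod 257)
48^51 = 48^32 * 48^16 * 48^2 * 48^1 ≡ 64 * 249 * 248 * 48 (mod 257).
Accumulate the product:
64 * 249 = 15936 ≡ 2
2 * 248 = 496 ≡ 239
239 * 48 = 11472 ≡ 164

164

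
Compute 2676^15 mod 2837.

2676^1 ≡ 2676 (mod 2837)
2676^2 ≡ 2676^2 = 7160976 ≡ 388 (mod 2837)
2676^4 ≡ 388^2 = 150544 ≡ 183 (mod 2837)
2676^8 ≡ 183^2 = 33489 ≡ 2282 (mod 2837)
2676^15 = 2676^8 * 2676^4 * 2676^2 * 2676^1 ≡ 2282 * 183 * 388 * 2676 (mod 2837).
Accumulate the product:
2282 * 183 = 417606 ≡ 567
567 * 388 = 219996 ≡ 1547
1547 * 2676 = 4139772 ≡ 589

589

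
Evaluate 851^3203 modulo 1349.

3203 in binary is 110010000011, i.e. 3203 = 2048 + 1024 + 128 + 2 + 1.
851^1 ≡ 851 (mod 1349)
851^2 ≡ 851^2 = 724201 ≡ 1137 (mod 1349)
851^4 ≡ 1137^2 = 1292769 ≡ 427 (mod 1349)
851^8 ≡ 427^2 = 182329 ≡ 214 (mod 1349)
851^16 ≡ 214^2 = 45796 ≡ 1279 (mod 1349)
851^32 ≡ 1279^2 = 1635841 ≡ 853 (mod 1349)
851^64 ≡ 853^2 = 727609 ≡ 498 (mod 1349)
851^128 ≡ 498^2 = 248004 ≡ 1137 (mod 1349)
851^256 ≡ 1137^2 = 1292769 ≡ 427 (mod 1349)
851^512 ≡ 427^2 = 182329 ≡ 214 (mod 1349)
851^1024 ≡ 214^2 = 45796 ≡ 1279 (mod 1349)
851^2048 ≡ 1279^2 = 1635841 ≡ 853 (mod 1349)
851^3203 = 851^2048 · 851^1024 · 851^128 · 851^2 · 851^1 ≡ 853 · 1279 · 1137 · 1137 · 851 (mod 1349).
Accumulate the product:
853 · 1279 = 1090987 ≡ 995
995 · 1137 = 1131315 ≡ 853
853 · 1137 = 969861 ≡ 1279
1279 · 851 = 1088429 ≡ 1135

1135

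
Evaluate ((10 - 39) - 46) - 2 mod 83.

10 - 39 = -29 ≡ 54 (mod 83)
54 - 46 = 8
8 - 2 = 6

6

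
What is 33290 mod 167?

33290 = 199·167 + 57, so 33290 ≡ 57 (mod 167).

57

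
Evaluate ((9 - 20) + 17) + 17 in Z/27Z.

9 - 20 = -11 ≡ 16 (mod 27)
16 + 17 = 33 ≡ 6 (mod 27)
6 + 17 = 23

23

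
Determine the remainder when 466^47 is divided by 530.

Compute successive squares:
466^1 ≡ 466 (mod 530)
466^2 ≡ 466^2 = 217156 ≡ 386 (mod 530)
466^4 ≡ 386^2 = 148996 ≡ 66 (mod 530)
466^8 ≡ 66^2 = 4356 ≡ 116 (mod 530)
466^16 ≡ 116^2 = 13456 ≡ 206 (mod 530)
466^32 ≡ 206^2 = 42436 ≡ 36 (mod 530)
466^47 = 466^32 · 466^8 · 466^4 · 466^2 · 466^1 ≡ 36 · 116 · 66 · 386 · 466 (mod 530).
Accumulate the product:
36 · 116 = 4176 ≡ 466
466 · 66 = 30756 ≡ 16
16 · 386 = 6176 ≡ 346
346 · 466 = 161236 ≡ 116

116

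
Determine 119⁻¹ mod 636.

636 = 5×119 + 41
119 = 2×41 + 37
41 = 1×37 + 4
37 = 9×4 + 1
4 = 4×1 + 0
gcd(119, 636) = 1, so the inverse exists.
Back-substitute for 1:
1 = 1×37 − 9×4
  = −9×41 + 10×37
  = 10×119 − 29×41
  = −29×636 + 155×119
So 119⁻¹ ≡ 155 (mod 636).

155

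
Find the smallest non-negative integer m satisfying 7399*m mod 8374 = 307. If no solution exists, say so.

369

gcd(7399, 8374) = 1, so a unique solution mod 8374 exists.
7399⁻¹ ≡ 1065 (mod 8374).
m ≡ 1065*307 ≡ 369 (mod 8374).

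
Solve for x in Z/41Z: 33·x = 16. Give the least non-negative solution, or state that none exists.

gcd(33, 41) = 1, so a unique solution mod 41 exists.
33⁻¹ ≡ 5 (mod 41).
x ≡ 5·16 ≡ 39 (mod 41).

39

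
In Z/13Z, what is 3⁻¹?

9

By the extended Euclidean algorithm:
13 = 4·3 + 1
3 = 3·1 + 0
gcd(3, 13) = 1, so the inverse exists.
Back-substitute for 1:
1 = 1·13 − 4·3
So 3⁻¹ ≡ −4 ≡ 9 (mod 13).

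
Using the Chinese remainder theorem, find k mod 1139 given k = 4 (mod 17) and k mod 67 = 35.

973

17⁻¹ mod 67: 17×4 ≡ 1 (mod 67), so 17⁻¹ ≡ 4.
k = 4 + 17×((35 − 4)×4 mod 67) = 4 + 17×57 = 973.
Check: 973 mod 17 = 4, 973 mod 67 = 35. ✓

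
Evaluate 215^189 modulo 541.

215^1 ≡ 215 (mod 541)
215^2 ≡ 215^2 = 46225 ≡ 240 (mod 541)
215^4 ≡ 240^2 = 57600 ≡ 254 (mod 541)
215^8 ≡ 254^2 = 64516 ≡ 137 (mod 541)
215^16 ≡ 137^2 = 18769 ≡ 375 (mod 541)
215^32 ≡ 375^2 = 140625 ≡ 506 (mod 541)
215^64 ≡ 506^2 = 256036 ≡ 143 (mod 541)
215^128 ≡ 143^2 = 20449 ≡ 432 (mod 541)
215^189 = 215^128 × 215^32 × 215^16 × 215^8 × 215^4 × 215^1 ≡ 432 × 506 × 375 × 137 × 254 × 215 (mod 541).
Accumulate the product:
432 × 506 = 218592 ≡ 28
28 × 375 = 10500 ≡ 221
221 × 137 = 30277 ≡ 522
522 × 254 = 132588 ≡ 43
43 × 215 = 9245 ≡ 48

48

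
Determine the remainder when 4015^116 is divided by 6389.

1849

Using repeated squaring:
116 in binary is 1110100, i.e. 116 = 64 + 32 + 16 + 4.
4015^1 ≡ 4015 (mod 6389)
4015^2 ≡ 4015^2 = 16120225 ≡ 778 (mod 6389)
4015^4 ≡ 778^2 = 605284 ≡ 4718 (mod 6389)
4015^8 ≡ 4718^2 = 22259524 ≡ 248 (mod 6389)
4015^16 ≡ 248^2 = 61504 ≡ 4003 (mod 6389)
4015^32 ≡ 4003^2 = 16024009 ≡ 397 (mod 6389)
4015^64 ≡ 397^2 = 157609 ≡ 4273 (mod 6389)
4015^116 = 4015^64 × 4015^32 × 4015^16 × 4015^4 ≡ 4273 × 397 × 4003 × 4718 (mod 6389).
Accumulate the product:
4273 × 397 = 1696381 ≡ 3296
3296 × 4003 = 13193888 ≡ 603
603 × 4718 = 2844954 ≡ 1849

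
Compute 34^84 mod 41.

23

By square-and-multiply:
34^1 ≡ 34 (mod 41)
34^2 ≡ 34^2 = 1156 ≡ 8 (mod 41)
34^4 ≡ 8^2 = 64 ≡ 23 (mod 41)
34^8 ≡ 23^2 = 529 ≡ 37 (mod 41)
34^16 ≡ 37^2 = 1369 ≡ 16 (mod 41)
34^32 ≡ 16^2 = 256 ≡ 10 (mod 41)
34^64 ≡ 10^2 = 100 ≡ 18 (mod 41)
34^84 = 34^64 · 34^16 · 34^4 ≡ 18 · 16 · 23 (mod 41).
Accumulate the product:
18 · 16 = 288 ≡ 1
1 · 23 = 23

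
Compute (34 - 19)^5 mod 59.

34 - 19 = 15
(15)^5 ≡ 45 (mod 59)

45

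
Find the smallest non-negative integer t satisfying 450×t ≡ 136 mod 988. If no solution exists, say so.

gcd(450, 988) = 2, and 2 | 136, so solutions exist.
Divide through by 2: 225×t ≡ 68 (mod 494).
225⁻¹ ≡ 101 (mod 494).
t ≡ 101×68 ≡ 446 (mod 494).
The smallest non-negative solution is t = 446.

446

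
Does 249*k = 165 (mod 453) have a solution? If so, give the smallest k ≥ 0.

108

gcd(249, 453) = 3, and 3 | 165, so solutions exist.
Divide through by 3: 83*k ≡ 55 (mod 151).
83⁻¹ ≡ 131 (mod 151).
k ≡ 131*55 ≡ 108 (mod 151).
The smallest non-negative solution is k = 108.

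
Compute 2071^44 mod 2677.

Using repeated squaring:
44 in binary is 101100, i.e. 44 = 32 + 8 + 4.
2071^1 ≡ 2071 (mod 2677)
2071^2 ≡ 2071^2 = 4289041 ≡ 487 (mod 2677)
2071^4 ≡ 487^2 = 237169 ≡ 1593 (mod 2677)
2071^8 ≡ 1593^2 = 2537649 ≡ 2530 (mod 2677)
2071^16 ≡ 2530^2 = 6400900 ≡ 193 (mod 2677)
2071^32 ≡ 193^2 = 37249 ≡ 2448 (mod 2677)
2071^44 = 2071^32 × 2071^8 × 2071^4 ≡ 2448 × 2530 × 1593 (mod 2677).
Accumulate the product:
2448 × 2530 = 6193440 ≡ 1539
1539 × 1593 = 2451627 ≡ 2172

2172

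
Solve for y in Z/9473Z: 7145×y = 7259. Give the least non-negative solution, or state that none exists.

gcd(7145, 9473) = 1, so a unique solution mod 9473 exists.
7145⁻¹ ≡ 7296 (mod 9473).
y ≡ 7296×7259 ≡ 7594 (mod 9473).

7594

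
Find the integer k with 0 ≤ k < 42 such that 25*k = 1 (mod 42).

42 = 1*25 + 17
25 = 1*17 + 8
17 = 2*8 + 1
8 = 8*1 + 0
gcd(25, 42) = 1, so the inverse exists.
Back-substitute for 1:
1 = 1*17 − 2*8
  = −2*25 + 3*17
  = 3*42 − 5*25
So 25⁻¹ ≡ −5 ≡ 37 (mod 42).

37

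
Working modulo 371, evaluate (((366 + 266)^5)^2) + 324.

366 + 266 = 632 ≡ 261 (mod 371)
(261)^5 ≡ 354 (mod 371)
(354)^2 ≡ 289 (mod 371)
289 + 324 = 613 ≡ 242 (mod 371)

242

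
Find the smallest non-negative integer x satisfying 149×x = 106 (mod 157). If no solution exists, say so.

26

gcd(149, 157) = 1, so a unique solution mod 157 exists.
149⁻¹ ≡ 98 (mod 157).
x ≡ 98×106 ≡ 26 (mod 157).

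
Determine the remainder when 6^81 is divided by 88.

72

By square-and-multiply:
81 in binary is 1010001, i.e. 81 = 64 + 16 + 1.
6^1 ≡ 6 (mod 88)
6^2 ≡ 6^2 = 36 (mod 88)
6^4 ≡ 36^2 = 1296 ≡ 64 (mod 88)
6^8 ≡ 64^2 = 4096 ≡ 48 (mod 88)
6^16 ≡ 48^2 = 2304 ≡ 16 (mod 88)
6^32 ≡ 16^2 = 256 ≡ 80 (mod 88)
6^64 ≡ 80^2 = 6400 ≡ 64 (mod 88)
6^81 = 6^64 * 6^16 * 6^1 ≡ 64 * 16 * 6 (mod 88).
Accumulate the product:
64 * 16 = 1024 ≡ 56
56 * 6 = 336 ≡ 72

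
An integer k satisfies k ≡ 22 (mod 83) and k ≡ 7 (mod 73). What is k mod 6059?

83⁻¹ mod 73: 83×22 ≡ 1 (mod 73), so 83⁻¹ ≡ 22.
k = 22 + 83×((7 − 22)×22 mod 73) = 22 + 83×35 = 2927.

2927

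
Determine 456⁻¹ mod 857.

857 = 1×456 + 401
456 = 1×401 + 55
401 = 7×55 + 16
55 = 3×16 + 7
16 = 2×7 + 2
7 = 3×2 + 1
2 = 2×1 + 0
gcd(456, 857) = 1, so the inverse exists.
Back-substitute for 1:
1 = 1×7 − 3×2
  = −3×16 + 7×7
  = 7×55 − 24×16
  = −24×401 + 175×55
  = 175×456 − 199×401
  = −199×857 + 374×456
So 456⁻¹ ≡ 374 (mod 857).

374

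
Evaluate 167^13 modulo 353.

13 in binary is 1101, i.e. 13 = 8 + 4 + 1.
167^1 ≡ 167 (mod 353)
167^2 ≡ 167^2 = 27889 ≡ 2 (mod 353)
167^4 ≡ 2^2 = 4 (mod 353)
167^8 ≡ 4^2 = 16 (mod 353)
167^13 = 167^8 * 167^4 * 167^1 ≡ 16 * 4 * 167 (mod 353).
Accumulate the product:
16 * 4 = 64
64 * 167 = 10688 ≡ 98

98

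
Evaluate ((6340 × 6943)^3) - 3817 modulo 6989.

6340 × 6943 = 44018620 ≡ 1898 (mod 6989)
(1898)^3 ≡ 3125 (mod 6989)
3125 - 3817 = -692 ≡ 6297 (mod 6989)

6297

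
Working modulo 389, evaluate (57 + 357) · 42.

57 + 357 = 414 ≡ 25 (mod 389)
25 · 42 = 1050 ≡ 272 (mod 389)

272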